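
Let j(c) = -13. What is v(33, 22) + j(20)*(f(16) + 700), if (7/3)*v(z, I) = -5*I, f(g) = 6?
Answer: -64576/7 ≈ -9225.1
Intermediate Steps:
v(z, I) = -15*I/7 (v(z, I) = 3*(-5*I)/7 = -15*I/7)
v(33, 22) + j(20)*(f(16) + 700) = -15/7*22 - 13*(6 + 700) = -330/7 - 13*706 = -330/7 - 9178 = -64576/7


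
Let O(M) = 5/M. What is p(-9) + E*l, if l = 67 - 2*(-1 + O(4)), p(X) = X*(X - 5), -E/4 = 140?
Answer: -37114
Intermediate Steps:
E = -560 (E = -4*140 = -560)
p(X) = X*(-5 + X)
l = 133/2 (l = 67 - 2*(-1 + 5/4) = 67 - 2/4 = 67 - 1*1/2 = 67 - 1/2 = 133/2 ≈ 66.500)
p(-9) + E*l = -9*(-5 - 9) - 560*133/2 = -9*(-14) - 37240 = 126 - 37240 = -37114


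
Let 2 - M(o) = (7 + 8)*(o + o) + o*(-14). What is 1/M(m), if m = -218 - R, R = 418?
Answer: 1/10178 ≈ 9.8251e-5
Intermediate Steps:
m = -636 (m = -218 - 1*418 = -218 - 418 = -636)
M(o) = 2 - 16*o (M(o) = 2 - ((7 + 8)*(o + o) + o*(-14)) = 2 - (15*(2*o) - 14*o) = 2 - (30*o - 14*o) = 2 - 16*o)
1/M(m) = 1/(2 - 16*(-636)) = 1/(2 + 10176) = 1/10178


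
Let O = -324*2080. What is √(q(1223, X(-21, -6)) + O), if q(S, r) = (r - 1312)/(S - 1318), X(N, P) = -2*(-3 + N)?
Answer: 4*I*√380125495/95 ≈ 820.92*I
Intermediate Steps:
X(N, P) = 6 - 2*N
O = -673920
q(S, r) = (-1312 + r)/(-1318 + S)
√(q(1223, X(-21, -6)) + O) = √((-1312 + (6 - 2*(-21)))/(-1318 + 1223) - 673920) = √((-1312 + (6 + 42))/(-95) - 673920) = √(-(-1312 + 48)/95 - 673920) = √(-1/95*(-1264) - 673920) = √(1264/95 - 673920) = √(-64021136/95) = 4*I*√380125495/95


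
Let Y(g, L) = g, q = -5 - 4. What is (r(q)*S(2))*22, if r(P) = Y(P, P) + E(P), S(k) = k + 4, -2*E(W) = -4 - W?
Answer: -1518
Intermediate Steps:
q = -9
E(W) = 2 + W/2 (E(W) = -(-4 - W)/2 = 2 + W/2)
S(k) = 4 + k
r(P) = 2 + 3*P/2 (r(P) = P + (2 + P/2) = 2 + 3*P/2)
(r(q)*S(2))*22 = ((2 + (3/2)*(-9))*(4 + 2))*22 = ((2 - 27/2)*6)*22 = -23/2*6*22 = -69*22 = -1518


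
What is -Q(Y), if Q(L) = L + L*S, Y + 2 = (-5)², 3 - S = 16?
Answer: 276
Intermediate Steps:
S = -13 (S = 3 - 1*16 = 3 - 16 = -13)
Y = 23 (Y = -2 + (-5)² = -2 + 25 = 23)
Q(L) = -12*L (Q(L) = L + L*(-13) = L - 13*L = -12*L)
-Q(Y) = -(-12)*23 = -1*(-276) = 276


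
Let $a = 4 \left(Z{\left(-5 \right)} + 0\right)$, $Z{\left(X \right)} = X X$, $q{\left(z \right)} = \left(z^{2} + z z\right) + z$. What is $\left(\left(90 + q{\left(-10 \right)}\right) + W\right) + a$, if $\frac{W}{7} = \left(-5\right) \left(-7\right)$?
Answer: $625$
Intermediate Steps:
$q{\left(z \right)} = z + 2 z^{2}$ ($q{\left(z \right)} = \left(z^{2} + z^{2}\right) + z = 2 z^{2} + z = z + 2 z^{2}$)
$Z{\left(X \right)} = X^{2}$
$a = 100$ ($a = 4 \left(\left(-5\right)^{2} + 0\right) = 4 \left(25 + 0\right) = 4 \cdot 25 = 100$)
$W = 245$ ($W = 7 \left(\left(-5\right) \left(-7\right)\right) = 7 \cdot 35 = 245$)
$\left(\left(90 + q{\left(-10 \right)}\right) + W\right) + a = \left(\left(90 - 10 \left(1 + 2 \left(-10\right)\right)\right) + 245\right) + 100 = \left(\left(90 - 10 \left(1 - 20\right)\right) + 245\right) + 100 = \left(\left(90 - -190\right) + 245\right) + 100 = \left(\left(90 + 190\right) + 245\right) + 100 = \left(280 + 245\right) + 100 = 525 + 100 = 625$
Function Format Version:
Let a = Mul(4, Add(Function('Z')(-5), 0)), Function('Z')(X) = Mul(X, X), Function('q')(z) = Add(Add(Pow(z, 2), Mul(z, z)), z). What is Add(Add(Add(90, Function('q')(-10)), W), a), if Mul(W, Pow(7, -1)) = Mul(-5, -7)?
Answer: 625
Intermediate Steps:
Function('q')(z) = Add(z, Mul(2, Pow(z, 2))) (Function('q')(z) = Add(Add(Pow(z, 2), Pow(z, 2)), z) = Add(Mul(2, Pow(z, 2)), z) = Add(z, Mul(2, Pow(z, 2))))
Function('Z')(X) = Pow(X, 2)
a = 100 (a = Mul(4, Add(Pow(-5, 2), 0)) = Mul(4, Add(25, 0)) = Mul(4, 25) = 100)
W = 245 (W = Mul(7, Mul(-5, -7)) = Mul(7, 35) = 245)
Add(Add(Add(90, Function('q')(-10)), W), a) = Add(Add(Add(90, Mul(-10, Add(1, Mul(2, -10)))), 245), 100) = Add(Add(Add(90, Mul(-10, Add(1, -20))), 245), 100) = Add(Add(Add(90, Mul(-10, -19)), 245), 100) = Add(Add(Add(90, 190), 245), 100) = Add(Add(280, 245), 100) = Add(525, 100) = 625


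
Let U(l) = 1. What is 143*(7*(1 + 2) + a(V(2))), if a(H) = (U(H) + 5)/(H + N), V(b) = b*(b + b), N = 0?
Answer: 12441/4 ≈ 3110.3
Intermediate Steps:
V(b) = 2*b² (V(b) = b*(2*b) = 2*b²)
a(H) = 6/H (a(H) = (1 + 5)/(H + 0) = 6/H)
143*(7*(1 + 2) + a(V(2))) = 143*(7*(1 + 2) + 6/((2*2²))) = 143*(7*3 + 6/((2*4))) = 143*(21 + 6/8) = 143*(21 + 6*(⅛)) = 143*(21 + ¾) = 143*(87/4) = 12441/4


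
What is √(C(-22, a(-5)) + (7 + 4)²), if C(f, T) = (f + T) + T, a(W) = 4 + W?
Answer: √97 ≈ 9.8489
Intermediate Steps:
C(f, T) = f + 2*T (C(f, T) = (T + f) + T = f + 2*T)
√(C(-22, a(-5)) + (7 + 4)²) = √((-22 + 2*(4 - 5)) + (7 + 4)²) = √((-22 + 2*(-1)) + 11²) = √((-22 - 2) + 121) = √(-24 + 121) = √97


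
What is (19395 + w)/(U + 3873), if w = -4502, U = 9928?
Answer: 14893/13801 ≈ 1.0791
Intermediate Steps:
(19395 + w)/(U + 3873) = (19395 - 4502)/(9928 + 3873) = 14893/13801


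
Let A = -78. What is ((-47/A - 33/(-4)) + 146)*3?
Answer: 24157/52 ≈ 464.56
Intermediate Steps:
((-47/A - 33/(-4)) + 146)*3 = ((-47/(-78) - 33/(-4)) + 146)*3 = ((-47*(-1/78) - 33*(-¼)) + 146)*3 = ((47/78 + 33/4) + 146)*3 = (1381/156 + 146)*3 = (24157/156)*3 = 24157/52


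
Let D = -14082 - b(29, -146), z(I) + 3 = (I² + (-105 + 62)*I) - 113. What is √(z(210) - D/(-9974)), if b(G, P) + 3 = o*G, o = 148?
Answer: 5*√139082572662/9974 ≈ 186.96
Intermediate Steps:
z(I) = -116 + I² - 43*I (z(I) = -3 + ((I² + (-105 + 62)*I) - 113) = -3 + ((I² - 43*I) - 113) = -3 + (-113 + I² - 43*I) = -116 + I² - 43*I)
b(G, P) = -3 + 148*G
D = -18371 (D = -14082 - (-3 + 148*29) = -14082 - (-3 + 4292) = -14082 - 1*4289 = -14082 - 4289 = -18371)
√(z(210) - D/(-9974)) = √((-116 + 210² - 43*210) - 1*(-18371)/(-9974)) = √((-116 + 44100 - 9030) + 18371*(-1/9974)) = √(34954 - 18371/9974) = √(348612825/9974) = 5*√139082572662/9974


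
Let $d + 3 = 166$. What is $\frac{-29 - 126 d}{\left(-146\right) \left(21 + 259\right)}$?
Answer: $\frac{20567}{40880} \approx 0.50311$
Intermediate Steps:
$d = 163$ ($d = -3 + 166 = 163$)
$\frac{-29 - 126 d}{\left(-146\right) \left(21 + 259\right)} = \frac{-29 - 20538}{\left(-146\right) \left(21 + 259\right)} = \frac{-29 - 20538}{\left(-146\right) 280} = - \frac{20567}{-40880} = \left(-20567\right) \left(- \frac{1}{40880}\right) = \frac{20567}{40880}$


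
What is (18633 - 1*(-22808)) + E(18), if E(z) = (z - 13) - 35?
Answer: 41411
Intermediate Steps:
E(z) = -48 + z (E(z) = (-13 + z) - 35 = -48 + z)
(18633 - 1*(-22808)) + E(18) = (18633 - 1*(-22808)) + (-48 + 18) = (18633 + 22808) - 30 = 41441 - 30 = 41411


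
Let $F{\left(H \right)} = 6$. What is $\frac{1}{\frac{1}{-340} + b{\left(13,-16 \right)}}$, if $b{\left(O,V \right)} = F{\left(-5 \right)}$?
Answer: $\frac{340}{2039} \approx 0.16675$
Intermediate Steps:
$b{\left(O,V \right)} = 6$
$\frac{1}{\frac{1}{-340} + b{\left(13,-16 \right)}} = \frac{1}{\frac{1}{-340} + 6} = \frac{1}{- \frac{1}{340} + 6} = \frac{1}{\frac{2039}{340}} = \frac{340}{2039}$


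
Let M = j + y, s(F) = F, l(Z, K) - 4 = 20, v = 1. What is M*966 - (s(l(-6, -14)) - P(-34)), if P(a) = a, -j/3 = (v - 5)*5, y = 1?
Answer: 58868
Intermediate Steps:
j = 60 (j = -3*(1 - 5)*5 = -(-12)*5 = -3*(-20) = 60)
l(Z, K) = 24 (l(Z, K) = 4 + 20 = 24)
M = 61 (M = 60 + 1 = 61)
M*966 - (s(l(-6, -14)) - P(-34)) = 61*966 - (24 - 1*(-34)) = 58926 - (24 + 34) = 58926 - 1*58 = 58926 - 58 = 58868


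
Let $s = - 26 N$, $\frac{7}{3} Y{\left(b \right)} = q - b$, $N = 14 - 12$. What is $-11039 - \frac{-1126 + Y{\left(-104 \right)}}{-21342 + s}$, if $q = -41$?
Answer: $- \frac{236169465}{21394} \approx -11039.0$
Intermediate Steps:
$N = 2$ ($N = 14 - 12 = 2$)
$Y{\left(b \right)} = - \frac{123}{7} - \frac{3 b}{7}$ ($Y{\left(b \right)} = \frac{3 \left(-41 - b\right)}{7} = - \frac{123}{7} - \frac{3 b}{7}$)
$s = -52$ ($s = \left(-26\right) 2 = -52$)
$-11039 - \frac{-1126 + Y{\left(-104 \right)}}{-21342 + s} = -11039 - \frac{-1126 - -27}{-21342 - 52} = -11039 - \frac{-1126 + \left(- \frac{123}{7} + \frac{312}{7}\right)}{-21394} = -11039 - \left(-1126 + 27\right) \left(- \frac{1}{21394}\right) = -11039 - \left(-1099\right) \left(- \frac{1}{21394}\right) = -11039 - \frac{1099}{21394} = - \frac{236169465}{21394}$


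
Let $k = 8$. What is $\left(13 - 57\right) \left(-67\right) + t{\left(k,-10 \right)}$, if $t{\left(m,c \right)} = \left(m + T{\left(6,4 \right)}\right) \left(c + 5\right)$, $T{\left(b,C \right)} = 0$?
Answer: $2908$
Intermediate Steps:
$t{\left(m,c \right)} = m \left(5 + c\right)$ ($t{\left(m,c \right)} = \left(m + 0\right) \left(c + 5\right) = m \left(5 + c\right)$)
$\left(13 - 57\right) \left(-67\right) + t{\left(k,-10 \right)} = \left(13 - 57\right) \left(-67\right) + 8 \left(5 - 10\right) = \left(13 - 57\right) \left(-67\right) + 8 \left(-5\right) = \left(-44\right) \left(-67\right) - 40 = 2948 - 40 = 2908$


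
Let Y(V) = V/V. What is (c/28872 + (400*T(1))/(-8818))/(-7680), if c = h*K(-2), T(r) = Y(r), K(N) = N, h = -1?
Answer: 2882791/488819128320 ≈ 5.8975e-6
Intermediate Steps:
Y(V) = 1
T(r) = 1
c = 2 (c = -1*(-2) = 2)
(c/28872 + (400*T(1))/(-8818))/(-7680) = (2/28872 + (400*1)/(-8818))/(-7680) = (2*(1/28872) + 400*(-1/8818))*(-1/7680) = (1/14436 - 200/4409)*(-1/7680) = -2882791/63648324*(-1/7680) = 2882791/488819128320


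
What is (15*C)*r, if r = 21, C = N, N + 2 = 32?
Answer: 9450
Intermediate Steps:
N = 30 (N = -2 + 32 = 30)
C = 30
(15*C)*r = (15*30)*21 = 450*21 = 9450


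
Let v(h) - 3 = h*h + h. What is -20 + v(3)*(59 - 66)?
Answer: -125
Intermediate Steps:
v(h) = 3 + h + h² (v(h) = 3 + (h*h + h) = 3 + (h² + h) = 3 + (h + h²) = 3 + h + h²)
-20 + v(3)*(59 - 66) = -20 + (3 + 3 + 3²)*(59 - 66) = -20 + (3 + 3 + 9)*(-7) = -20 + 15*(-7) = -20 - 105 = -125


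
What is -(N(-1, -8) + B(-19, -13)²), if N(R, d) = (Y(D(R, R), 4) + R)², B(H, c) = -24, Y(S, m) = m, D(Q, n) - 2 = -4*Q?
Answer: -585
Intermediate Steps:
D(Q, n) = 2 - 4*Q
N(R, d) = (4 + R)²
-(N(-1, -8) + B(-19, -13)²) = -((4 - 1)² + (-24)²) = -(3² + 576) = -(9 + 576) = -1*585 = -585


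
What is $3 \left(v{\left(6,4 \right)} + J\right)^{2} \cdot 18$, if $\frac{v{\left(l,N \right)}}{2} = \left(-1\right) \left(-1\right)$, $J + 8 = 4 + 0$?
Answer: $216$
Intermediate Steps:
$J = -4$ ($J = -8 + \left(4 + 0\right) = -8 + 4 = -4$)
$v{\left(l,N \right)} = 2$ ($v{\left(l,N \right)} = 2 \left(\left(-1\right) \left(-1\right)\right) = 2 \cdot 1 = 2$)
$3 \left(v{\left(6,4 \right)} + J\right)^{2} \cdot 18 = 3 \left(2 - 4\right)^{2} \cdot 18 = 3 \left(-2\right)^{2} \cdot 18 = 3 \cdot 4 \cdot 18 = 12 \cdot 18 = 216$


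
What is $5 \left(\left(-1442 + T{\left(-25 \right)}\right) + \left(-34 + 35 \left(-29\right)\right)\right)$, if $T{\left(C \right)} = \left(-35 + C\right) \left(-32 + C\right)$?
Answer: $4645$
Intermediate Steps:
$5 \left(\left(-1442 + T{\left(-25 \right)}\right) + \left(-34 + 35 \left(-29\right)\right)\right) = 5 \left(\left(-1442 + \left(1120 + \left(-25\right)^{2} - -1675\right)\right) + \left(-34 + 35 \left(-29\right)\right)\right) = 5 \left(\left(-1442 + \left(1120 + 625 + 1675\right)\right) - 1049\right) = 5 \left(\left(-1442 + 3420\right) - 1049\right) = 5 \left(1978 - 1049\right) = 5 \cdot 929 = 4645$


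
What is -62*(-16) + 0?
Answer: 992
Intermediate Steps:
-62*(-16) + 0 = 992 + 0 = 992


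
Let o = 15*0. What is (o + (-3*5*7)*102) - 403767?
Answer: -414477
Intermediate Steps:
o = 0
(o + (-3*5*7)*102) - 403767 = (0 + (-3*5*7)*102) - 403767 = (0 - 15*7*102) - 403767 = (0 - 105*102) - 403767 = (0 - 10710) - 403767 = -10710 - 403767 = -414477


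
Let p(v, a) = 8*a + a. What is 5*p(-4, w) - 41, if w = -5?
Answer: -266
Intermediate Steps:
p(v, a) = 9*a
5*p(-4, w) - 41 = 5*(9*(-5)) - 41 = 5*(-45) - 41 = -225 - 41 = -266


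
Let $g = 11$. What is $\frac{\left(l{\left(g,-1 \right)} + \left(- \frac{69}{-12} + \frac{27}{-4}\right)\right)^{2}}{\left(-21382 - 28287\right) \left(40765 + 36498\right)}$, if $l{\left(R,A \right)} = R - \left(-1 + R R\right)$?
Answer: $- \frac{12100}{3837575947} \approx -3.153 \cdot 10^{-6}$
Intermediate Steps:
$l{\left(R,A \right)} = 1 + R - R^{2}$ ($l{\left(R,A \right)} = R - \left(-1 + R^{2}\right) = 1 + R - R^{2}$)
$\frac{\left(l{\left(g,-1 \right)} + \left(- \frac{69}{-12} + \frac{27}{-4}\right)\right)^{2}}{\left(-21382 - 28287\right) \left(40765 + 36498\right)} = \frac{\left(\left(1 + 11 - 11^{2}\right) + \left(- \frac{69}{-12} + \frac{27}{-4}\right)\right)^{2}}{\left(-21382 - 28287\right) \left(40765 + 36498\right)} = \frac{\left(\left(1 + 11 - 121\right) + \left(\left(-69\right) \left(- \frac{1}{12}\right) + 27 \left(- \frac{1}{4}\right)\right)\right)^{2}}{\left(-49669\right) 77263} = \frac{\left(\left(1 + 11 - 121\right) + \left(\frac{23}{4} - \frac{27}{4}\right)\right)^{2}}{-3837575947} = \left(-109 - 1\right)^{2} \left(- \frac{1}{3837575947}\right) = \left(-110\right)^{2} \left(- \frac{1}{3837575947}\right) = 12100 \left(- \frac{1}{3837575947}\right) = - \frac{12100}{3837575947}$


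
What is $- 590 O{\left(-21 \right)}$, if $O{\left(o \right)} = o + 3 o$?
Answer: $49560$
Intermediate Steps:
$O{\left(o \right)} = 4 o$
$- 590 O{\left(-21 \right)} = - 590 \cdot 4 \left(-21\right) = \left(-590\right) \left(-84\right) = 49560$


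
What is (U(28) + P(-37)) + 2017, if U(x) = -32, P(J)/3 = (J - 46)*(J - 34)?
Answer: 19664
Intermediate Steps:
P(J) = 3*(-46 + J)*(-34 + J) (P(J) = 3*((J - 46)*(J - 34)) = 3*((-46 + J)*(-34 + J)) = 3*(-46 + J)*(-34 + J))
(U(28) + P(-37)) + 2017 = (-32 + (4692 - 240*(-37) + 3*(-37)²)) + 2017 = (-32 + (4692 + 8880 + 3*1369)) + 2017 = (-32 + (4692 + 8880 + 4107)) + 2017 = (-32 + 17679) + 2017 = 17647 + 2017 = 19664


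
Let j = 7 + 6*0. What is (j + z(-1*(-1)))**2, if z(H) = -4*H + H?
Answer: 16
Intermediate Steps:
z(H) = -3*H
j = 7 (j = 7 + 0 = 7)
(j + z(-1*(-1)))**2 = (7 - (-3)*(-1))**2 = (7 - 3*1)**2 = (7 - 3)**2 = 4**2 = 16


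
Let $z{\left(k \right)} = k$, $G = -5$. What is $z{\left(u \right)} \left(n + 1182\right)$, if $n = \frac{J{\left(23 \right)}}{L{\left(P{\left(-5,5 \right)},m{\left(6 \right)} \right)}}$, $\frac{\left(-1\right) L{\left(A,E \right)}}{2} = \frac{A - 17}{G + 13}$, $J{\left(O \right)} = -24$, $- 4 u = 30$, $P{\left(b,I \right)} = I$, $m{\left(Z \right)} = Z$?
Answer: $-8805$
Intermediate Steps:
$u = - \frac{15}{2}$ ($u = \left(- \frac{1}{4}\right) 30 = - \frac{15}{2} \approx -7.5$)
$L{\left(A,E \right)} = \frac{17}{4} - \frac{A}{4}$ ($L{\left(A,E \right)} = - 2 \frac{A - 17}{-5 + 13} = - 2 \frac{-17 + A}{8} = - 2 \left(-17 + A\right) \frac{1}{8} = - 2 \left(- \frac{17}{8} + \frac{A}{8}\right) = \frac{17}{4} - \frac{A}{4}$)
$n = -8$ ($n = - \frac{24}{\frac{17}{4} - \frac{5}{4}} = - \frac{24}{3} = \left(-24\right) \frac{1}{3} = -8$)
$z{\left(u \right)} \left(n + 1182\right) = - \frac{15 \left(-8 + 1182\right)}{2} = \left(- \frac{15}{2}\right) 1174 = -8805$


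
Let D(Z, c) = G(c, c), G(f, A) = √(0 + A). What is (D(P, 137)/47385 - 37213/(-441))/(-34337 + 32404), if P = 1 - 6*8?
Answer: -37213/852453 - √137/91595205 ≈ -0.043654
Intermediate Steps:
G(f, A) = √A
P = -47 (P = 1 - 48 = -47)
D(Z, c) = √c
(D(P, 137)/47385 - 37213/(-441))/(-34337 + 32404) = (√137/47385 - 37213/(-441))/(-34337 + 32404) = (√137*(1/47385) - 37213*(-1/441))/(-1933) = (√137/47385 + 37213/441)*(-1/1933) = (37213/441 + √137/47385)*(-1/1933) = -37213/852453 - √137/91595205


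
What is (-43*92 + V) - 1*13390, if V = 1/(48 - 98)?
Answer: -867301/50 ≈ -17346.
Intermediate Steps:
V = -1/50 (V = 1/(-50) = -1/50 ≈ -0.020000)
(-43*92 + V) - 1*13390 = (-43*92 - 1/50) - 1*13390 = (-3956 - 1/50) - 13390 = -197801/50 - 13390 = -867301/50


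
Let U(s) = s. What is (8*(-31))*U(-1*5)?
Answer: 1240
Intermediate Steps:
(8*(-31))*U(-1*5) = (8*(-31))*(-1*5) = -248*(-5) = 1240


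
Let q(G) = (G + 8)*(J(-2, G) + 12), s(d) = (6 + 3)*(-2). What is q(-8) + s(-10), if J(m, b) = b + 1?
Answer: -18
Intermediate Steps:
s(d) = -18 (s(d) = 9*(-2) = -18)
J(m, b) = 1 + b
q(G) = (8 + G)*(13 + G) (q(G) = (G + 8)*((1 + G) + 12) = (8 + G)*(13 + G))
q(-8) + s(-10) = (104 + (-8)**2 + 21*(-8)) - 18 = (104 + 64 - 168) - 18 = 0 - 18 = -18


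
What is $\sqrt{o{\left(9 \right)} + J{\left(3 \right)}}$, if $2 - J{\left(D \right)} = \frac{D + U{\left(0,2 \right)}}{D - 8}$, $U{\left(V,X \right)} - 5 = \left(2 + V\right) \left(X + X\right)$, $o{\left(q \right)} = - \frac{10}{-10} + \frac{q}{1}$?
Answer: $\frac{2 \sqrt{95}}{5} \approx 3.8987$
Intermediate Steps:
$o{\left(q \right)} = 1 + q$ ($o{\left(q \right)} = \left(-10\right) \left(- \frac{1}{10}\right) + q 1 = 1 + q$)
$U{\left(V,X \right)} = 5 + 2 X \left(2 + V\right)$ ($U{\left(V,X \right)} = 5 + \left(2 + V\right) \left(X + X\right) = 5 + \left(2 + V\right) 2 X = 5 + 2 X \left(2 + V\right)$)
$J{\left(D \right)} = 2 - \frac{13 + D}{-8 + D}$ ($J{\left(D \right)} = 2 - \frac{D + \left(5 + 4 \cdot 2 + 2 \cdot 0 \cdot 2\right)}{D - 8} = 2 - \frac{D + \left(5 + 8 + 0\right)}{-8 + D} = 2 - \frac{D + 13}{-8 + D} = 2 - \frac{13 + D}{-8 + D}$)
$\sqrt{o{\left(9 \right)} + J{\left(3 \right)}} = \sqrt{\left(1 + 9\right) + \frac{-29 + 3}{-8 + 3}} = \sqrt{10 + \frac{1}{-5} \left(-26\right)} = \sqrt{10 - - \frac{26}{5}} = \sqrt{10 + \frac{26}{5}} = \sqrt{\frac{76}{5}} = \frac{2 \sqrt{95}}{5}$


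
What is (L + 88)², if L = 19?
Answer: 11449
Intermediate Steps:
(L + 88)² = (19 + 88)² = 107² = 11449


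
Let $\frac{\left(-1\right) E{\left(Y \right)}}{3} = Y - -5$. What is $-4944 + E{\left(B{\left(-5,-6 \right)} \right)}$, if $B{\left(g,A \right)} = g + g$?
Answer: $-4929$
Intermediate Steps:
$B{\left(g,A \right)} = 2 g$
$E{\left(Y \right)} = -15 - 3 Y$ ($E{\left(Y \right)} = - 3 \left(Y - -5\right) = - 3 \left(Y + 5\right) = - 3 \left(5 + Y\right) = -15 - 3 Y$)
$-4944 + E{\left(B{\left(-5,-6 \right)} \right)} = -4944 - \left(15 + 3 \cdot 2 \left(-5\right)\right) = -4944 - -15 = -4944 + \left(-15 + 30\right) = -4944 + 15 = -4929$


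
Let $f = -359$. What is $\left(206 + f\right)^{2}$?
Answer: $23409$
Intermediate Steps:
$\left(206 + f\right)^{2} = \left(206 - 359\right)^{2} = \left(-153\right)^{2} = 23409$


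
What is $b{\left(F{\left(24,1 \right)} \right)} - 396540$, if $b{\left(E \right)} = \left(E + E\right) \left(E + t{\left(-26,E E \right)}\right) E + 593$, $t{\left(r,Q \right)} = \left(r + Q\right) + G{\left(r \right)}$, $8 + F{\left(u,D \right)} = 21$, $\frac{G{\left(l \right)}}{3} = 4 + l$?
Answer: $-365527$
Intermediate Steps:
$G{\left(l \right)} = 12 + 3 l$ ($G{\left(l \right)} = 3 \left(4 + l\right) = 12 + 3 l$)
$F{\left(u,D \right)} = 13$ ($F{\left(u,D \right)} = -8 + 21 = 13$)
$t{\left(r,Q \right)} = 12 + Q + 4 r$ ($t{\left(r,Q \right)} = \left(r + Q\right) + \left(12 + 3 r\right) = \left(Q + r\right) + \left(12 + 3 r\right) = 12 + Q + 4 r$)
$b{\left(E \right)} = 593 + 2 E^{2} \left(-92 + E + E^{2}\right)$ ($b{\left(E \right)} = \left(E + E\right) \left(E + \left(12 + E E + 4 \left(-26\right)\right)\right) E + 593 = 2 E \left(E + \left(12 + E^{2} - 104\right)\right) E + 593 = 2 E \left(E + \left(-92 + E^{2}\right)\right) E + 593 = 2 E \left(-92 + E + E^{2}\right) E + 593 = 2 E^{2} \left(-92 + E + E^{2}\right) + 593 = 593 + 2 E^{2} \left(-92 + E + E^{2}\right)$)
$b{\left(F{\left(24,1 \right)} \right)} - 396540 = \left(593 + 2 \cdot 13^{3} + 2 \cdot 13^{2} \left(-92 + 13^{2}\right)\right) - 396540 = \left(593 + 2 \cdot 2197 + 2 \cdot 169 \left(-92 + 169\right)\right) - 396540 = \left(593 + 4394 + 2 \cdot 169 \cdot 77\right) - 396540 = \left(593 + 4394 + 26026\right) - 396540 = 31013 - 396540 = -365527$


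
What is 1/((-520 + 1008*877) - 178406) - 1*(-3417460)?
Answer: 2409616871401/705090 ≈ 3.4175e+6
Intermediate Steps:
1/((-520 + 1008*877) - 178406) - 1*(-3417460) = 1/((-520 + 884016) - 178406) + 3417460 = 1/(883496 - 178406) + 3417460 = 1/705090 + 3417460 = 2409616871401/705090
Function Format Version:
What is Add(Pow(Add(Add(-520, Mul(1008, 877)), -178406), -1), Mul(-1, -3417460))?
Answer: Rational(2409616871401, 705090) ≈ 3.4175e+6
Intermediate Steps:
Add(Pow(Add(Add(-520, Mul(1008, 877)), -178406), -1), Mul(-1, -3417460)) = Add(Pow(Add(Add(-520, 884016), -178406), -1), 3417460) = Add(Pow(Add(883496, -178406), -1), 3417460) = Add(Pow(705090, -1), 3417460) = Add(Rational(1, 705090), 3417460) = Rational(2409616871401, 705090)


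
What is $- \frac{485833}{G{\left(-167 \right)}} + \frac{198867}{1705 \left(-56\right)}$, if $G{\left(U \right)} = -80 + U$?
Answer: $\frac{46338214691}{23583560} \approx 1964.9$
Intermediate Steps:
$- \frac{485833}{G{\left(-167 \right)}} + \frac{198867}{1705 \left(-56\right)} = - \frac{485833}{-80 - 167} + \frac{198867}{1705 \left(-56\right)} = - \frac{485833}{-247} + \frac{198867}{-95480} = \left(-485833\right) \left(- \frac{1}{247}\right) + 198867 \left(- \frac{1}{95480}\right) = \frac{485833}{247} - \frac{198867}{95480} = \frac{46338214691}{23583560}$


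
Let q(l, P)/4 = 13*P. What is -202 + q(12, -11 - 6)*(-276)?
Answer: 243782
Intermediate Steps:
q(l, P) = 52*P (q(l, P) = 4*(13*P) = 52*P)
-202 + q(12, -11 - 6)*(-276) = -202 + (52*(-11 - 6))*(-276) = -202 + (52*(-17))*(-276) = -202 - 884*(-276) = -202 + 243984 = 243782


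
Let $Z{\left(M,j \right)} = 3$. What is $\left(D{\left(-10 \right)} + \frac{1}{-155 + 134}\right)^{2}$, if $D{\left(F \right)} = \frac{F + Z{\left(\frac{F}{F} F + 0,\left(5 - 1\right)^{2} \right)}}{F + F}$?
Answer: $\frac{16129}{176400} \approx 0.091434$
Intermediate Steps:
$D{\left(F \right)} = \frac{3 + F}{2 F}$ ($D{\left(F \right)} = \frac{F + 3}{F + F} = \frac{3 + F}{2 F}$)
$\left(D{\left(-10 \right)} + \frac{1}{-155 + 134}\right)^{2} = \left(\frac{3 - 10}{2 \left(-10\right)} + \frac{1}{-155 + 134}\right)^{2} = \left(\frac{1}{2} \left(- \frac{1}{10}\right) \left(-7\right) + \frac{1}{-21}\right)^{2} = \left(\frac{7}{20} - \frac{1}{21}\right)^{2} = \left(\frac{127}{420}\right)^{2} = \frac{16129}{176400}$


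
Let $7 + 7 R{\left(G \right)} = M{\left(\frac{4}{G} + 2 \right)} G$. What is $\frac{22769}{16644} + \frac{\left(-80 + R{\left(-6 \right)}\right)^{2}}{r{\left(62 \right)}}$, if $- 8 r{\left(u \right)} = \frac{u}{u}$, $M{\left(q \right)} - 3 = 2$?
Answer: $- \frac{47455455487}{815556} \approx -58188.0$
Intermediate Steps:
$M{\left(q \right)} = 5$ ($M{\left(q \right)} = 3 + 2 = 5$)
$R{\left(G \right)} = -1 + \frac{5 G}{7}$
$r{\left(u \right)} = - \frac{1}{8}$ ($r{\left(u \right)} = - \frac{u \frac{1}{u}}{8} = \left(- \frac{1}{8}\right) 1 = - \frac{1}{8}$)
$\frac{22769}{16644} + \frac{\left(-80 + R{\left(-6 \right)}\right)^{2}}{r{\left(62 \right)}} = \frac{22769}{16644} + \frac{\left(-80 + \left(-1 + \frac{5}{7} \left(-6\right)\right)\right)^{2}}{- \frac{1}{8}} = 22769 \cdot \frac{1}{16644} + \left(-80 - \frac{37}{7}\right)^{2} \left(-8\right) = \frac{22769}{16644} + \left(-80 - \frac{37}{7}\right)^{2} \left(-8\right) = \frac{22769}{16644} + \left(- \frac{597}{7}\right)^{2} \left(-8\right) = \frac{22769}{16644} + \frac{356409}{49} \left(-8\right) = \frac{22769}{16644} - \frac{2851272}{49} = - \frac{47455455487}{815556}$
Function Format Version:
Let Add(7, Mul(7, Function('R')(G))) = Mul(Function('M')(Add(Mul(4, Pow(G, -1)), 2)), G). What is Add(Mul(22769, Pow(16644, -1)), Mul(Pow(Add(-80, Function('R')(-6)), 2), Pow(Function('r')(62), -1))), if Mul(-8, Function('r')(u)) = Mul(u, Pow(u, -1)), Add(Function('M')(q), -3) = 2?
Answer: Rational(-47455455487, 815556) ≈ -58188.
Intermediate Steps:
Function('M')(q) = 5 (Function('M')(q) = Add(3, 2) = 5)
Function('R')(G) = Add(-1, Mul(Rational(5, 7), G)) (Function('R')(G) = Add(-1, Mul(Rational(1, 7), Mul(5, G))) = Add(-1, Mul(Rational(5, 7), G)))
Function('r')(u) = Rational(-1, 8) (Function('r')(u) = Mul(Rational(-1, 8), Mul(u, Pow(u, -1))) = Mul(Rational(-1, 8), 1) = Rational(-1, 8))
Add(Mul(22769, Pow(16644, -1)), Mul(Pow(Add(-80, Function('R')(-6)), 2), Pow(Function('r')(62), -1))) = Add(Mul(22769, Pow(16644, -1)), Mul(Pow(Add(-80, Add(-1, Mul(Rational(5, 7), -6))), 2), Pow(Rational(-1, 8), -1))) = Add(Mul(22769, Rational(1, 16644)), Mul(Pow(Add(-80, Add(-1, Rational(-30, 7))), 2), -8)) = Add(Rational(22769, 16644), Mul(Pow(Add(-80, Rational(-37, 7)), 2), -8)) = Add(Rational(22769, 16644), Mul(Pow(Rational(-597, 7), 2), -8)) = Add(Rational(22769, 16644), Mul(Rational(356409, 49), -8)) = Add(Rational(22769, 16644), Rational(-2851272, 49)) = Rational(-47455455487, 815556)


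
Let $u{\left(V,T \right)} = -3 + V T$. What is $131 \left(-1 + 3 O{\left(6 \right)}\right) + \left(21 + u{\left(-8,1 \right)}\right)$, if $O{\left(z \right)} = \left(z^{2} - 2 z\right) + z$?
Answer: $11669$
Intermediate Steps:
$O{\left(z \right)} = z^{2} - z$
$u{\left(V,T \right)} = -3 + T V$
$131 \left(-1 + 3 O{\left(6 \right)}\right) + \left(21 + u{\left(-8,1 \right)}\right) = 131 \left(-1 + 3 \cdot 6 \left(-1 + 6\right)\right) + \left(21 + \left(-3 + 1 \left(-8\right)\right)\right) = 131 \left(-1 + 3 \cdot 6 \cdot 5\right) + \left(21 - 11\right) = 131 \left(-1 + 3 \cdot 30\right) + \left(21 - 11\right) = 131 \left(-1 + 90\right) + 10 = 131 \cdot 89 + 10 = 11659 + 10 = 11669$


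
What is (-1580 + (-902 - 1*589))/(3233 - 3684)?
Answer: 3071/451 ≈ 6.8093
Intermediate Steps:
(-1580 + (-902 - 1*589))/(3233 - 3684) = (-1580 + (-902 - 589))/(-451) = (-1580 - 1491)*(-1/451) = -3071*(-1/451) = 3071/451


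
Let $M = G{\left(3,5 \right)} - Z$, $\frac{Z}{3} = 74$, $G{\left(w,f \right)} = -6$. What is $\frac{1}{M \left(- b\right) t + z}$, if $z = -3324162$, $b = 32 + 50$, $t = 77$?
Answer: $- \frac{1}{1884570} \approx -5.3062 \cdot 10^{-7}$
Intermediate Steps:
$b = 82$
$Z = 222$ ($Z = 3 \cdot 74 = 222$)
$M = -228$ ($M = -6 - 222 = -228$)
$\frac{1}{M \left(- b\right) t + z} = \frac{1}{- 228 \left(\left(-1\right) 82\right) 77 - 3324162} = \frac{1}{\left(-228\right) \left(-82\right) 77 - 3324162} = \frac{1}{18696 \cdot 77 - 3324162} = \frac{1}{1439592 - 3324162} = \frac{1}{-1884570} = - \frac{1}{1884570}$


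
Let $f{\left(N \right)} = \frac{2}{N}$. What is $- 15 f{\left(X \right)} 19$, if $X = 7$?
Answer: $- \frac{570}{7} \approx -81.429$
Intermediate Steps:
$- 15 f{\left(X \right)} 19 = - 15 \cdot \frac{2}{7} \cdot 19 = - 15 \cdot 2 \cdot \frac{1}{7} \cdot 19 = \left(-15\right) \frac{2}{7} \cdot 19 = \left(- \frac{30}{7}\right) 19 = - \frac{570}{7}$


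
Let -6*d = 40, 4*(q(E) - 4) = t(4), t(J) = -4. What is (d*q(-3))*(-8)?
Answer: 160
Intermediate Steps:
q(E) = 3 (q(E) = 4 + (1/4)*(-4) = 4 - 1 = 3)
d = -20/3 (d = -1/6*40 = -20/3 ≈ -6.6667)
(d*q(-3))*(-8) = -20/3*3*(-8) = -20*(-8) = 160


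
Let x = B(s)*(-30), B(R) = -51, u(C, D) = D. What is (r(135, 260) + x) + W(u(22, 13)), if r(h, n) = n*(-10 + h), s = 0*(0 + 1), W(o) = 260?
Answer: 34290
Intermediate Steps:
s = 0 (s = 0*1 = 0)
x = 1530 (x = -51*(-30) = 1530)
(r(135, 260) + x) + W(u(22, 13)) = (260*(-10 + 135) + 1530) + 260 = (260*125 + 1530) + 260 = (32500 + 1530) + 260 = 34030 + 260 = 34290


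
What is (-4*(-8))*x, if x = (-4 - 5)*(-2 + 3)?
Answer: -288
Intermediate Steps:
x = -9 (x = -9*1 = -9)
(-4*(-8))*x = -4*(-8)*(-9) = 32*(-9) = -288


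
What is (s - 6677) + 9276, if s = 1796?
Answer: 4395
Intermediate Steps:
(s - 6677) + 9276 = (1796 - 6677) + 9276 = -4881 + 9276 = 4395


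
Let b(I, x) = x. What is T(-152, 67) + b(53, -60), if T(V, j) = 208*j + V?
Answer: 13724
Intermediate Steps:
T(V, j) = V + 208*j
T(-152, 67) + b(53, -60) = (-152 + 208*67) - 60 = (-152 + 13936) - 60 = 13784 - 60 = 13724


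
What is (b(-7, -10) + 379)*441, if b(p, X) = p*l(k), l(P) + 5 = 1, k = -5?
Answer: 179487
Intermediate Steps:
l(P) = -4 (l(P) = -5 + 1 = -4)
b(p, X) = -4*p (b(p, X) = p*(-4) = -4*p)
(b(-7, -10) + 379)*441 = (-4*(-7) + 379)*441 = (28 + 379)*441 = 407*441 = 179487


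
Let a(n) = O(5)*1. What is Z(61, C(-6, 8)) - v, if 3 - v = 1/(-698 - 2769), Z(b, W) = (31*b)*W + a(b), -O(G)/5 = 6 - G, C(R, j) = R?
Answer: -39364319/3467 ≈ -11354.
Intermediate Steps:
O(G) = -30 + 5*G (O(G) = -5*(6 - G) = -30 + 5*G)
a(n) = -5 (a(n) = (-30 + 5*5)*1 = (-30 + 25)*1 = -5*1 = -5)
Z(b, W) = -5 + 31*W*b (Z(b, W) = (31*b)*W - 5 = 31*W*b - 5 = -5 + 31*W*b)
v = 10402/3467 (v = 3 - 1/(-698 - 2769) = 3 - 1/(-3467) = 3 - 1*(-1/3467) = 3 + 1/3467 = 10402/3467 ≈ 3.0003)
Z(61, C(-6, 8)) - v = (-5 + 31*(-6)*61) - 1*10402/3467 = (-5 - 11346) - 10402/3467 = -11351 - 10402/3467 = -39364319/3467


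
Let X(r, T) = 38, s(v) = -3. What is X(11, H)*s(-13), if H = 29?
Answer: -114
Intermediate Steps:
X(11, H)*s(-13) = 38*(-3) = -114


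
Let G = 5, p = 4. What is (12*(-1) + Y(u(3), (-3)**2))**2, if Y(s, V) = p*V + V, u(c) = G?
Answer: 1089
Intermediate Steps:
u(c) = 5
Y(s, V) = 5*V (Y(s, V) = 4*V + V = 5*V)
(12*(-1) + Y(u(3), (-3)**2))**2 = (12*(-1) + 5*(-3)**2)**2 = (-12 + 5*9)**2 = (-12 + 45)**2 = 33**2 = 1089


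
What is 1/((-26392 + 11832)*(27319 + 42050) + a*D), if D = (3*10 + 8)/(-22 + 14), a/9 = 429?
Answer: -4/4040123919 ≈ -9.9007e-10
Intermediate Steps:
a = 3861 (a = 9*429 = 3861)
D = -19/4 (D = (30 + 8)/(-8) = 38*(-⅛) = -19/4 ≈ -4.7500)
1/((-26392 + 11832)*(27319 + 42050) + a*D) = 1/((-26392 + 11832)*(27319 + 42050) + 3861*(-19/4)) = 1/(-14560*69369 - 73359/4) = 1/(-1010012640 - 73359/4) = 1/(-4040123919/4) = -4/4040123919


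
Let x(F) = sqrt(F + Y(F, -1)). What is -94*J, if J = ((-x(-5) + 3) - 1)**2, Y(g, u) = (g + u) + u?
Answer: 752 + 752*I*sqrt(3) ≈ 752.0 + 1302.5*I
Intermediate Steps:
Y(g, u) = g + 2*u
x(F) = sqrt(-2 + 2*F) (x(F) = sqrt(F + (F + 2*(-1))) = sqrt(F + (F - 2)) = sqrt(F + (-2 + F)) = sqrt(-2 + 2*F))
J = (2 - 2*I*sqrt(3))**2 (J = ((-sqrt(-2 + 2*(-5)) + 3) - 1)**2 = ((-sqrt(-2 - 10) + 3) - 1)**2 = ((-sqrt(-12) + 3) - 1)**2 = ((-2*I*sqrt(3) + 3) - 1)**2 = ((3 - 2*I*sqrt(3)) - 1)**2 = (2 - 2*I*sqrt(3))**2 ≈ -8.0 - 13.856*I)
-94*J = -376*(1 - I*sqrt(3))**2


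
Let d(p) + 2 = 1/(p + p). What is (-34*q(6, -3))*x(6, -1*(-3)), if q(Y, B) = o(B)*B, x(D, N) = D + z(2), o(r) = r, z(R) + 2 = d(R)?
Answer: -1377/2 ≈ -688.50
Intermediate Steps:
d(p) = -2 + 1/(2*p) (d(p) = -2 + 1/(p + p) = -2 + 1/(2*p))
z(R) = -4 + 1/(2*R) (z(R) = -2 + (-2 + 1/(2*R)) = -4 + 1/(2*R))
x(D, N) = -15/4 + D (x(D, N) = D + (-4 + (1/2)/2) = D + (-4 + (1/2)*(1/2)) = D + (-4 + 1/4) = D - 15/4 = -15/4 + D)
q(Y, B) = B**2 (q(Y, B) = B*B = B**2)
(-34*q(6, -3))*x(6, -1*(-3)) = (-34*(-3)**2)*(-15/4 + 6) = -34*9*(9/4) = -306*9/4 = -1377/2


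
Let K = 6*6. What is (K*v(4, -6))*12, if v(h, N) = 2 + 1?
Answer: 1296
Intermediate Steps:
K = 36
v(h, N) = 3
(K*v(4, -6))*12 = (36*3)*12 = 108*12 = 1296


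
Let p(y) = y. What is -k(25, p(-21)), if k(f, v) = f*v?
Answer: 525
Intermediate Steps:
-k(25, p(-21)) = -25*(-21) = -1*(-525) = 525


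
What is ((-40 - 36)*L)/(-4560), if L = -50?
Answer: -5/6 ≈ -0.83333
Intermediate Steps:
((-40 - 36)*L)/(-4560) = ((-40 - 36)*(-50))/(-4560) = -76*(-50)*(-1/4560) = 3800*(-1/4560) = -5/6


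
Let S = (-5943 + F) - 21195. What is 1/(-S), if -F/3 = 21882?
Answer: 1/92784 ≈ 1.0778e-5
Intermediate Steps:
F = -65646 (F = -3*21882 = -65646)
S = -92784 (S = (-5943 - 65646) - 21195 = -71589 - 21195 = -92784)
1/(-S) = 1/(-1*(-92784)) = 1/92784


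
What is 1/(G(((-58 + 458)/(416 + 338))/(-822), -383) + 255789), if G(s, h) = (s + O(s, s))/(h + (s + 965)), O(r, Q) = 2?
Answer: 45089527/11533405176700 ≈ 3.9095e-6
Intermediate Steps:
G(s, h) = (2 + s)/(965 + h + s) (G(s, h) = (s + 2)/(h + (s + 965)) = (2 + s)/(h + (965 + s)) = (2 + s)/(965 + h + s))
1/(G(((-58 + 458)/(416 + 338))/(-822), -383) + 255789) = 1/((2 + ((-58 + 458)/(416 + 338))/(-822))/(965 - 383 + ((-58 + 458)/(416 + 338))/(-822)) + 255789) = 1/((2 + (400/754)*(-1/822))/(965 - 383 + (400/754)*(-1/822)) + 255789) = 1/((2 + (400*(1/754))*(-1/822))/(965 - 383 + (400*(1/754))*(-1/822)) + 255789) = 1/((2 + (200/377)*(-1/822))/(965 - 383 + (200/377)*(-1/822)) + 255789) = 1/((2 - 100/154947)/(965 - 383 - 100/154947) + 255789) = 1/((309794/154947)/(90179054/154947) + 255789) = 1/((154947/90179054)*(309794/154947) + 255789) = 1/(154897/45089527 + 255789) = 1/(11533405176700/45089527) = 45089527/11533405176700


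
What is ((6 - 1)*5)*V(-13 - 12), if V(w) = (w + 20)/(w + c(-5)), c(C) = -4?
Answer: 125/29 ≈ 4.3103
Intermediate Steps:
V(w) = (20 + w)/(-4 + w) (V(w) = (w + 20)/(w - 4) = (20 + w)/(-4 + w))
((6 - 1)*5)*V(-13 - 12) = ((6 - 1)*5)*((20 + (-13 - 12))/(-4 + (-13 - 12))) = (5*5)*((20 - 25)/(-4 - 25)) = 25*(-5/(-29)) = 25*(-1/29*(-5)) = 25*(5/29) = 125/29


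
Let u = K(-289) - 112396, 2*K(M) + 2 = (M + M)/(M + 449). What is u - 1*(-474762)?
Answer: 57978111/160 ≈ 3.6236e+5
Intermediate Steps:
K(M) = -1 + M/(449 + M) (K(M) = -1 + ((M + M)/(M + 449))/2 = -1 + ((2*M)/(449 + M))/2 = -1 + (2*M/(449 + M))/2 = -1 + M/(449 + M))
u = -17983809/160 (u = -449/(449 - 289) - 112396 = -449/160 - 112396 = -17983809/160 ≈ -1.1240e+5)
u - 1*(-474762) = -17983809/160 - 1*(-474762) = -17983809/160 + 474762 = 57978111/160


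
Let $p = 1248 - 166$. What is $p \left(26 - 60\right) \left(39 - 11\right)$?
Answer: $-1030064$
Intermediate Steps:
$p = 1082$ ($p = 1248 - 166 = 1082$)
$p \left(26 - 60\right) \left(39 - 11\right) = 1082 \left(26 - 60\right) \left(39 - 11\right) = 1082 \left(\left(-34\right) 28\right) = 1082 \left(-952\right) = -1030064$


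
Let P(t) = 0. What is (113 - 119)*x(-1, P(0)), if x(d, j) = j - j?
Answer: 0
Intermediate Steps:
x(d, j) = 0
(113 - 119)*x(-1, P(0)) = (113 - 119)*0 = -6*0 = 0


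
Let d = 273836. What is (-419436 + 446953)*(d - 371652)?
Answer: -2691602872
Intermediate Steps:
(-419436 + 446953)*(d - 371652) = (-419436 + 446953)*(273836 - 371652) = 27517*(-97816) = -2691602872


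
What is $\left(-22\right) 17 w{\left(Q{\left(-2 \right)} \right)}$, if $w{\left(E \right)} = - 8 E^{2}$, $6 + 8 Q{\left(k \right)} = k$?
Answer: $2992$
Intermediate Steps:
$Q{\left(k \right)} = - \frac{3}{4} + \frac{k}{8}$
$\left(-22\right) 17 w{\left(Q{\left(-2 \right)} \right)} = \left(-22\right) 17 \left(- 8 \left(- \frac{3}{4} + \frac{1}{8} \left(-2\right)\right)^{2}\right) = - 374 \left(- 8 \left(- \frac{3}{4} - \frac{1}{4}\right)^{2}\right) = - 374 \left(- 8 \left(-1\right)^{2}\right) = - 374 \left(\left(-8\right) 1\right) = \left(-374\right) \left(-8\right) = 2992$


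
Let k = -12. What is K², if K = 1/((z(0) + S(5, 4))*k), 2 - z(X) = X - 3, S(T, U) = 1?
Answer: 1/5184 ≈ 0.00019290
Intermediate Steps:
z(X) = 5 - X (z(X) = 2 - (X - 3) = 2 - (-3 + X) = 2 + (3 - X) = 5 - X)
K = -1/72 (K = 1/(((5 - 1*0) + 1)*(-12)) = -1/12/((5 + 0) + 1) = -1/12/(5 + 1) = -1/12/6 = (⅙)*(-1/12) = -1/72 ≈ -0.013889)
K² = (-1/72)² = 1/5184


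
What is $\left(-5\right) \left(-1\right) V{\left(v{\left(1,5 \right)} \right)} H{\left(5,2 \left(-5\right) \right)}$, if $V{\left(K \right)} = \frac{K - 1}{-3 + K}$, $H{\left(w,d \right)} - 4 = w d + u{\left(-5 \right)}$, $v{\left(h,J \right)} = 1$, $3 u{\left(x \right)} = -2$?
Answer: $0$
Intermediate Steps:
$u{\left(x \right)} = - \frac{2}{3}$ ($u{\left(x \right)} = \frac{1}{3} \left(-2\right) = - \frac{2}{3}$)
$H{\left(w,d \right)} = \frac{10}{3} + d w$ ($H{\left(w,d \right)} = 4 + \left(w d - \frac{2}{3}\right) = 4 + \left(d w - \frac{2}{3}\right) = 4 + \left(- \frac{2}{3} + d w\right) = \frac{10}{3} + d w$)
$V{\left(K \right)} = \frac{-1 + K}{-3 + K}$
$\left(-5\right) \left(-1\right) V{\left(v{\left(1,5 \right)} \right)} H{\left(5,2 \left(-5\right) \right)} = \left(-5\right) \left(-1\right) \frac{-1 + 1}{-3 + 1} \left(\frac{10}{3} + 2 \left(-5\right) 5\right) = 5 \frac{1}{-2} \cdot 0 \left(\frac{10}{3} - 50\right) = 5 \left(\left(- \frac{1}{2}\right) 0\right) \left(\frac{10}{3} - 50\right) = 5 \cdot 0 \left(- \frac{140}{3}\right) = 0 \left(- \frac{140}{3}\right) = 0$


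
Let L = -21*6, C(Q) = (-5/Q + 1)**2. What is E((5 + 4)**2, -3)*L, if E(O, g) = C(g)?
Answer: -896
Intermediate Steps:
C(Q) = (1 - 5/Q)**2
L = -126
E(O, g) = (-5 + g)**2/g**2
E((5 + 4)**2, -3)*L = ((-5 - 3)**2/(-3)**2)*(-126) = ((1/9)*(-8)**2)*(-126) = ((1/9)*64)*(-126) = (64/9)*(-126) = -896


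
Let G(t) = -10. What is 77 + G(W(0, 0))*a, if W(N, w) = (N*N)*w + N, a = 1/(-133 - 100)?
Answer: 17951/233 ≈ 77.043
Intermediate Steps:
a = -1/233 (a = 1/(-233) = -1/233 ≈ -0.0042918)
W(N, w) = N + w*N**2 (W(N, w) = N**2*w + N = w*N**2 + N = N + w*N**2)
77 + G(W(0, 0))*a = 77 - 10*(-1/233) = 77 + 10/233 = 17951/233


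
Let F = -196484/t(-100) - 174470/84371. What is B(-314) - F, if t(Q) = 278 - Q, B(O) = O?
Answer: 473524178/2278017 ≈ 207.87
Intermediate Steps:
F = -1188821516/2278017 (F = -196484/(278 - 1*(-100)) - 174470/84371 = -196484/(278 + 100) - 174470*1/84371 = -196484/378 - 174470/84371 = -196484*1/378 - 174470/84371 = -98242/189 - 174470/84371 = -1188821516/2278017 ≈ -521.87)
B(-314) - F = -314 - 1*(-1188821516/2278017) = -314 + 1188821516/2278017 = 473524178/2278017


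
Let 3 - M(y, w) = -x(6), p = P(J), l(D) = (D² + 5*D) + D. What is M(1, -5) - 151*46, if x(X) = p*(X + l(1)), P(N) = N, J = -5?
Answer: -7008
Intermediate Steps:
l(D) = D² + 6*D
p = -5
x(X) = -35 - 5*X (x(X) = -5*(X + 1*(6 + 1)) = -5*(X + 1*7) = -5*(X + 7) = -5*(7 + X) = -35 - 5*X)
M(y, w) = -62 (M(y, w) = 3 - (-1)*(-35 - 5*6) = 3 - (-1)*(-35 - 30) = 3 - (-1)*(-65) = 3 - 1*65 = 3 - 65 = -62)
M(1, -5) - 151*46 = -62 - 151*46 = -62 - 6946 = -7008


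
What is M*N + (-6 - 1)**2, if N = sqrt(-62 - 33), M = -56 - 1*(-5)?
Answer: 49 - 51*I*sqrt(95) ≈ 49.0 - 497.09*I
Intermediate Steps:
M = -51 (M = -56 + 5 = -51)
N = I*sqrt(95) (N = sqrt(-95) = I*sqrt(95) ≈ 9.7468*I)
M*N + (-6 - 1)**2 = -51*I*sqrt(95) + (-6 - 1)**2 = -51*I*sqrt(95) + (-7)**2 = -51*I*sqrt(95) + 49 = 49 - 51*I*sqrt(95)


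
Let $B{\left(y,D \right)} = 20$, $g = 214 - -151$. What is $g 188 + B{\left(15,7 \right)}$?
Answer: $68640$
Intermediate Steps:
$g = 365$ ($g = 214 + 151 = 365$)
$g 188 + B{\left(15,7 \right)} = 365 \cdot 188 + 20 = 68620 + 20 = 68640$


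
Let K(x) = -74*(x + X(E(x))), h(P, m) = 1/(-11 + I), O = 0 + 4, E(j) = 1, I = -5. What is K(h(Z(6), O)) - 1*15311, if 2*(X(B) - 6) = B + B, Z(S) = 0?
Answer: -126595/8 ≈ -15824.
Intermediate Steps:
O = 4
h(P, m) = -1/16 (h(P, m) = 1/(-11 - 5) = 1/(-16) = -1/16)
X(B) = 6 + B (X(B) = 6 + (B + B)/2 = 6 + (2*B)/2 = 6 + B)
K(x) = -518 - 74*x (K(x) = -74*(x + (6 + 1)) = -74*(x + 7) = -74*(7 + x) = -518 - 74*x)
K(h(Z(6), O)) - 1*15311 = (-518 - 74*(-1/16)) - 1*15311 = (-518 + 37/8) - 15311 = -4107/8 - 15311 = -126595/8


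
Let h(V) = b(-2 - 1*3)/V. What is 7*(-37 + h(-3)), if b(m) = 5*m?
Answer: -602/3 ≈ -200.67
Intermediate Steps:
h(V) = -25/V (h(V) = (5*(-2 - 1*3))/V = (5*(-2 - 3))/V = (5*(-5))/V = -25/V)
7*(-37 + h(-3)) = 7*(-37 - 25/(-3)) = 7*(-37 - 25*(-⅓)) = 7*(-37 + 25/3) = 7*(-86/3) = -602/3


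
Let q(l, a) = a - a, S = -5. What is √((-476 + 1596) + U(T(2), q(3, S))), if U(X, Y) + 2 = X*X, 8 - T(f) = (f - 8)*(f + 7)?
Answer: √4962 ≈ 70.441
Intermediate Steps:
T(f) = 8 - (-8 + f)*(7 + f) (T(f) = 8 - (f - 8)*(f + 7) = 8 - (-8 + f)*(7 + f))
q(l, a) = 0
U(X, Y) = -2 + X² (U(X, Y) = -2 + X*X = -2 + X²)
√((-476 + 1596) + U(T(2), q(3, S))) = √((-476 + 1596) + (-2 + (64 + 2 - 1*2²)²)) = √(1120 + (-2 + (64 + 2 - 1*4)²)) = √(1120 + (-2 + (64 + 2 - 4)²)) = √(1120 + (-2 + 62²)) = √(1120 + (-2 + 3844)) = √(1120 + 3842) = √4962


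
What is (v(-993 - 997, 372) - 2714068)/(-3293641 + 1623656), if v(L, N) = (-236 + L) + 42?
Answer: 2716252/1669985 ≈ 1.6265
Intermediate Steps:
v(L, N) = -194 + L
(v(-993 - 997, 372) - 2714068)/(-3293641 + 1623656) = ((-194 + (-993 - 997)) - 2714068)/(-3293641 + 1623656) = ((-194 - 1990) - 2714068)/(-1669985) = (-2184 - 2714068)*(-1/1669985) = -2716252*(-1/1669985) = 2716252/1669985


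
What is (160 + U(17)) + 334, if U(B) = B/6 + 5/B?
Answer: 50707/102 ≈ 497.13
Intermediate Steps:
U(B) = 5/B + B/6 (U(B) = B*(⅙) + 5/B = B/6 + 5/B = 5/B + B/6)
(160 + U(17)) + 334 = (160 + (5/17 + (⅙)*17)) + 334 = (160 + (5*(1/17) + 17/6)) + 334 = (160 + (5/17 + 17/6)) + 334 = (160 + 319/102) + 334 = 16639/102 + 334 = 50707/102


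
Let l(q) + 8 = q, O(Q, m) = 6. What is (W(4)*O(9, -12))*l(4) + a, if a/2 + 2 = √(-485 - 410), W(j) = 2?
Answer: -52 + 2*I*√895 ≈ -52.0 + 59.833*I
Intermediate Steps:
a = -4 + 2*I*√895 (a = -4 + 2*√(-485 - 410) = -4 + 2*√(-895) = -4 + 2*(I*√895) = -4 + 2*I*√895 ≈ -4.0 + 59.833*I)
l(q) = -8 + q
(W(4)*O(9, -12))*l(4) + a = (2*6)*(-8 + 4) + (-4 + 2*I*√895) = 12*(-4) + (-4 + 2*I*√895) = -48 + (-4 + 2*I*√895) = -52 + 2*I*√895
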